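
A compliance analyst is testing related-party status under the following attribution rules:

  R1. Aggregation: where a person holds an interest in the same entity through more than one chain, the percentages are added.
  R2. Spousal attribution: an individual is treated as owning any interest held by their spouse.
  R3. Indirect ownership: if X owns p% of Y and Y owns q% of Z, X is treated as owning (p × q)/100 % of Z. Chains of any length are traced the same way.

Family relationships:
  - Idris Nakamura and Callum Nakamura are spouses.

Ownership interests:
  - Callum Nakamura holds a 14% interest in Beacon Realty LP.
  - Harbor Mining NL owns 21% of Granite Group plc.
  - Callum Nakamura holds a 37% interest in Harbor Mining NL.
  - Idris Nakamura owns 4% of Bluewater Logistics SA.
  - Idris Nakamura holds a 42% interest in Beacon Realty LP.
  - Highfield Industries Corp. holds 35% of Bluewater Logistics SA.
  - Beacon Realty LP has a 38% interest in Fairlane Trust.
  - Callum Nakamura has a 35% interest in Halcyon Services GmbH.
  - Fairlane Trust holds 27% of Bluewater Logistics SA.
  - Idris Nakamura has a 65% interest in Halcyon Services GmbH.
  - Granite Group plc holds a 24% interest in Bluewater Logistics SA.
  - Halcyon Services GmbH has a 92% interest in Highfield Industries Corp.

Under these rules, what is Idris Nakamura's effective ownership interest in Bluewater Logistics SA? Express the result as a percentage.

43.8104%

By spousal attribution (R2), Idris Nakamura is treated as also owning Callum Nakamura's interest in Halcyon Services GmbH, giving 65% + 35% = 100%.
By spousal attribution (R2), Idris Nakamura is treated as also owning Callum Nakamura's interest in Beacon Realty LP, giving 42% + 14% = 56%.
By spousal attribution (R2), Idris Nakamura is treated as owning Callum Nakamura's 37% interest in Harbor Mining NL.
Chain via Halcyon Services GmbH → Highfield Industries Corp. (R3): 100% × 92% × 35% = 32.2% of Bluewater Logistics SA.
Chain via Beacon Realty LP → Fairlane Trust (R3): 56% × 38% × 27% = 5.7456% of Bluewater Logistics SA.
Direct interest in Bluewater Logistics SA: 4%.
Chain via Harbor Mining NL → Granite Group plc (R3): 37% × 21% × 24% = 1.8648% of Bluewater Logistics SA.
Aggregating (R1): 32.2% + 5.7456% + 4% + 1.8648% = 43.8104%.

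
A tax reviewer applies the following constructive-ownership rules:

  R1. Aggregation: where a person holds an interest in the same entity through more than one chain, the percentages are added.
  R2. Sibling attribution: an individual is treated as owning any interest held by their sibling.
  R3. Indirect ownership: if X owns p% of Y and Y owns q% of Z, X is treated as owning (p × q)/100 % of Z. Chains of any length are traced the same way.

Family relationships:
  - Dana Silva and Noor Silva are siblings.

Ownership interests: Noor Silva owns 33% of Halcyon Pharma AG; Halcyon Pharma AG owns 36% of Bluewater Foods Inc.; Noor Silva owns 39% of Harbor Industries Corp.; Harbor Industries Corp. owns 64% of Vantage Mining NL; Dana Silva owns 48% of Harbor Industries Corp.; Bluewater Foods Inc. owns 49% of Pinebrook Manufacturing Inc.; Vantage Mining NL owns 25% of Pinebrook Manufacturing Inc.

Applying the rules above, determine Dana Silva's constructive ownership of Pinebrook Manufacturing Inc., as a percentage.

By sibling attribution (R2), Dana Silva is treated as also owning Noor Silva's interest in Harbor Industries Corp, giving 48% + 39% = 87%.
By sibling attribution (R2), Dana Silva is treated as owning Noor Silva's 33% interest in Halcyon Pharma AG.
Chain via Harbor Industries Corp. → Vantage Mining NL (R3): 87% × 64% × 25% = 13.92% of Pinebrook Manufacturing Inc.
Chain via Halcyon Pharma AG → Bluewater Foods Inc. (R3): 33% × 36% × 49% = 5.8212% of Pinebrook Manufacturing Inc.
Aggregating (R1): 13.92% + 5.8212% = 19.7412%.

19.7412%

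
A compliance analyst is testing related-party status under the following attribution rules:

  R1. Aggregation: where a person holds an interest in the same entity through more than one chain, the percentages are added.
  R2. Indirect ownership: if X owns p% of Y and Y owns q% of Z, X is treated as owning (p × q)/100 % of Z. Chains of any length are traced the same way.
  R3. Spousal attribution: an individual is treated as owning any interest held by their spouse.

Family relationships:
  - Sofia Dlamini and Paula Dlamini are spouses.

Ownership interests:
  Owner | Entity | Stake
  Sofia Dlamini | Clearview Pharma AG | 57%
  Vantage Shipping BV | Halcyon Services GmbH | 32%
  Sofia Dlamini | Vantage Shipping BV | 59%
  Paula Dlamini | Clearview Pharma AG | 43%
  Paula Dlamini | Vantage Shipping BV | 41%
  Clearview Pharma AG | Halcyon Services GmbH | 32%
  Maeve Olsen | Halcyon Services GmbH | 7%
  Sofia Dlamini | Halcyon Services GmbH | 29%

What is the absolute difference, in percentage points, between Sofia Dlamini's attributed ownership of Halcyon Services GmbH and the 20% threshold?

By spousal attribution (R3), Sofia Dlamini is treated as also owning Paula Dlamini's interest in Clearview Pharma AG, giving 57% + 43% = 100%.
By spousal attribution (R3), Sofia Dlamini is treated as also owning Paula Dlamini's interest in Vantage Shipping BV, giving 59% + 41% = 100%.
Chain via Clearview Pharma AG (R2): 100% × 32% = 32% of Halcyon Services GmbH.
Chain via Vantage Shipping BV (R2): 100% × 32% = 32% of Halcyon Services GmbH.
Direct interest in Halcyon Services GmbH: 29%.
Aggregating (R1): 32% + 32% + 29% = 93%.
93% exceeds the 20% threshold by 73 percentage points.

73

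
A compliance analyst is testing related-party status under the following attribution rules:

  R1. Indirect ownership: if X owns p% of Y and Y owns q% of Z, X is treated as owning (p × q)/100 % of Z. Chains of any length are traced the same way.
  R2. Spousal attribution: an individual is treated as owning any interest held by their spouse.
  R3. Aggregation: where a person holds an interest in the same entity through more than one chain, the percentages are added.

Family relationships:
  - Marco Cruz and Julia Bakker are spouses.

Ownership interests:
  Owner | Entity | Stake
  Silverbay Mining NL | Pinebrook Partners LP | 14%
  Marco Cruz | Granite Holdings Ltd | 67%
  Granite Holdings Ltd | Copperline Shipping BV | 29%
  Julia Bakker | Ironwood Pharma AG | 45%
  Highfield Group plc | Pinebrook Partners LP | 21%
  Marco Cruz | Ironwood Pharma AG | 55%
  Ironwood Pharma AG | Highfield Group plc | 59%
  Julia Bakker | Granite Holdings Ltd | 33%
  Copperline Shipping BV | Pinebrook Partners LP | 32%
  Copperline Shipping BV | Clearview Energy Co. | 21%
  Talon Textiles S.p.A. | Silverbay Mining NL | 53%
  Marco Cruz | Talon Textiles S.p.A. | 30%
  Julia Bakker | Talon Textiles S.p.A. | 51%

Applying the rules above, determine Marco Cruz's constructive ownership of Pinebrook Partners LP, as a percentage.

By spousal attribution (R2), Marco Cruz is treated as also owning Julia Bakker's interest in Ironwood Pharma AG, giving 55% + 45% = 100%.
By spousal attribution (R2), Marco Cruz is treated as also owning Julia Bakker's interest in Talon Textiles S.p.A, giving 30% + 51% = 81%.
By spousal attribution (R2), Marco Cruz is treated as also owning Julia Bakker's interest in Granite Holdings Ltd, giving 67% + 33% = 100%.
Chain via Ironwood Pharma AG → Highfield Group plc (R1): 100% × 59% × 21% = 12.39% of Pinebrook Partners LP.
Chain via Talon Textiles S.p.A. → Silverbay Mining NL (R1): 81% × 53% × 14% = 6.0102% of Pinebrook Partners LP.
Chain via Granite Holdings Ltd → Copperline Shipping BV (R1): 100% × 29% × 32% = 9.28% of Pinebrook Partners LP.
Aggregating (R3): 12.39% + 6.0102% + 9.28% = 27.6802%.

27.6802%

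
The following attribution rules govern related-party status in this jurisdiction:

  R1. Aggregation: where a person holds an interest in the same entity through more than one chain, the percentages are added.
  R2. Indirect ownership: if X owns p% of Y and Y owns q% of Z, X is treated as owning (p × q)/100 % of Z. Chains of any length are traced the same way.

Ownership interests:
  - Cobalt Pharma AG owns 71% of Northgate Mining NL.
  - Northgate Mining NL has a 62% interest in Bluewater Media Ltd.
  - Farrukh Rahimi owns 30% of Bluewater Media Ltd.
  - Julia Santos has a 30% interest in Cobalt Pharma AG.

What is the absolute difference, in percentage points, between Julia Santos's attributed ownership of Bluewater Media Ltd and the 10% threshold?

3.206

Chain via Cobalt Pharma AG → Northgate Mining NL (R2): 30% × 71% × 62% = 13.206% of Bluewater Media Ltd.
13.206% exceeds the 10% threshold by 3.206 percentage points.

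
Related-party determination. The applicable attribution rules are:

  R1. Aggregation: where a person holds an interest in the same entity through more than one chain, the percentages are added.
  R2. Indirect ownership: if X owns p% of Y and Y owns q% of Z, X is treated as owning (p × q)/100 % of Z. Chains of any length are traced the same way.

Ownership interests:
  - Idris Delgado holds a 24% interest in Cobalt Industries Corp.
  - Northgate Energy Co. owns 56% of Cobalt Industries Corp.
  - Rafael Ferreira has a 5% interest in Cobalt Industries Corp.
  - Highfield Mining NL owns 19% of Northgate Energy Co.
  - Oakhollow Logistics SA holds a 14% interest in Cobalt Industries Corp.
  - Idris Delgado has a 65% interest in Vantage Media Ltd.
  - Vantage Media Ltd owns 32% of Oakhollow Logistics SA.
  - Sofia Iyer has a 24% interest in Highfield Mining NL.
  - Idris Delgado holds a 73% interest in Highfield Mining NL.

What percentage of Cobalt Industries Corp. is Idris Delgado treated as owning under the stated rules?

34.6792%

Chain via Highfield Mining NL → Northgate Energy Co. (R2): 73% × 19% × 56% = 7.7672% of Cobalt Industries Corp.
Chain via Vantage Media Ltd → Oakhollow Logistics SA (R2): 65% × 32% × 14% = 2.912% of Cobalt Industries Corp.
Direct interest in Cobalt Industries Corp: 24%.
Aggregating (R1): 7.7672% + 2.912% + 24% = 34.6792%.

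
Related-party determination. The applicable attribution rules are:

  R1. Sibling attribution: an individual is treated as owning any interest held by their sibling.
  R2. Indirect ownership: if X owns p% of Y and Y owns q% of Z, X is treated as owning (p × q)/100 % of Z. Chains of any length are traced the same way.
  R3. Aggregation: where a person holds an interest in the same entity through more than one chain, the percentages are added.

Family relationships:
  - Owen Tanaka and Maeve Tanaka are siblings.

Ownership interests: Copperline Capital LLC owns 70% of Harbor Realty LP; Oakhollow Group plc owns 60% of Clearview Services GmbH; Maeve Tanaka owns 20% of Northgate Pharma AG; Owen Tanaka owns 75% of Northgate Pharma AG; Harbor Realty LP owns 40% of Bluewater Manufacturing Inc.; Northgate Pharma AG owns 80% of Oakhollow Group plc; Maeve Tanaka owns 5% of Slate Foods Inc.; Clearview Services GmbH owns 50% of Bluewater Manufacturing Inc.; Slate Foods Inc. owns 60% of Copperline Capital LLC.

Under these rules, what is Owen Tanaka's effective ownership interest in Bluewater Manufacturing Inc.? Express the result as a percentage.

23.64%

By sibling attribution (R1), Owen Tanaka is treated as also owning Maeve Tanaka's interest in Northgate Pharma AG, giving 75% + 20% = 95%.
By sibling attribution (R1), Owen Tanaka is treated as owning Maeve Tanaka's 5% interest in Slate Foods Inc.
Chain via Northgate Pharma AG → Oakhollow Group plc → Clearview Services GmbH (R2): 95% × 80% × 60% × 50% = 22.8% of Bluewater Manufacturing Inc.
Chain via Slate Foods Inc. → Copperline Capital LLC → Harbor Realty LP (R2): 5% × 60% × 70% × 40% = 0.84% of Bluewater Manufacturing Inc.
Aggregating (R3): 22.8% + 0.84% = 23.64%.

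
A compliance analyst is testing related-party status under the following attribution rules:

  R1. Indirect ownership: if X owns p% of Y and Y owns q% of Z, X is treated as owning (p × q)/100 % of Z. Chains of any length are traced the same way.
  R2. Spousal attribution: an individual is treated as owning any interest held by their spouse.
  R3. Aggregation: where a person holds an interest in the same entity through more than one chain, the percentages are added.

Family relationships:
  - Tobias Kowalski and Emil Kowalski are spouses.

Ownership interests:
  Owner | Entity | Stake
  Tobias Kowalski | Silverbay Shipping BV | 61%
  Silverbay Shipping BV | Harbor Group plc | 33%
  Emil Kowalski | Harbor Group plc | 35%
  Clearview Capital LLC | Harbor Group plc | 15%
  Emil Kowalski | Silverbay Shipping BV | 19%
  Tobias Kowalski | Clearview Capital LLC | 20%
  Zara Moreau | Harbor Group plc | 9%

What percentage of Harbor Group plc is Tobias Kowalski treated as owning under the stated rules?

64.4%

By spousal attribution (R2), Tobias Kowalski is treated as also owning Emil Kowalski's interest in Silverbay Shipping BV, giving 61% + 19% = 80%.
By spousal attribution (R2), Tobias Kowalski is treated as owning Emil Kowalski's 35% interest in Harbor Group plc.
Chain via Silverbay Shipping BV (R1): 80% × 33% = 26.4% of Harbor Group plc.
Chain via Clearview Capital LLC (R1): 20% × 15% = 3% of Harbor Group plc.
Direct interest in Harbor Group plc: 35%.
Aggregating (R3): 26.4% + 3% + 35% = 64.4%.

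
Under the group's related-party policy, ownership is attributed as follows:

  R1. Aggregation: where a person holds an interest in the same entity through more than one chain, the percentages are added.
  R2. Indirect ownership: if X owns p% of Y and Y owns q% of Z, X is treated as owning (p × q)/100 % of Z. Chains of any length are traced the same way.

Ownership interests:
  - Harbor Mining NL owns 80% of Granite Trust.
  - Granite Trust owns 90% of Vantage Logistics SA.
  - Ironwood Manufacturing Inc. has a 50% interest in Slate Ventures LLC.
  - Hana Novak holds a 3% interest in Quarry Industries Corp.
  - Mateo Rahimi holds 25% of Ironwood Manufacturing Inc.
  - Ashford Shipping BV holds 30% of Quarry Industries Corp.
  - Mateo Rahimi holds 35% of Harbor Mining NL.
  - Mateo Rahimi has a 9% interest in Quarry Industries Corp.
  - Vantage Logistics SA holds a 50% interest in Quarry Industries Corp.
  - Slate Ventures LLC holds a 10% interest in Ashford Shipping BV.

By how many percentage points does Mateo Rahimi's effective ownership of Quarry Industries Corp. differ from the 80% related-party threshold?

58.025

Chain via Harbor Mining NL → Granite Trust → Vantage Logistics SA (R2): 35% × 80% × 90% × 50% = 12.6% of Quarry Industries Corp.
Chain via Ironwood Manufacturing Inc. → Slate Ventures LLC → Ashford Shipping BV (R2): 25% × 50% × 10% × 30% = 0.375% of Quarry Industries Corp.
Direct interest in Quarry Industries Corp: 9%.
Aggregating (R1): 12.6% + 0.375% + 9% = 21.975%.
21.975% falls short of the 80% threshold by 58.025 percentage points.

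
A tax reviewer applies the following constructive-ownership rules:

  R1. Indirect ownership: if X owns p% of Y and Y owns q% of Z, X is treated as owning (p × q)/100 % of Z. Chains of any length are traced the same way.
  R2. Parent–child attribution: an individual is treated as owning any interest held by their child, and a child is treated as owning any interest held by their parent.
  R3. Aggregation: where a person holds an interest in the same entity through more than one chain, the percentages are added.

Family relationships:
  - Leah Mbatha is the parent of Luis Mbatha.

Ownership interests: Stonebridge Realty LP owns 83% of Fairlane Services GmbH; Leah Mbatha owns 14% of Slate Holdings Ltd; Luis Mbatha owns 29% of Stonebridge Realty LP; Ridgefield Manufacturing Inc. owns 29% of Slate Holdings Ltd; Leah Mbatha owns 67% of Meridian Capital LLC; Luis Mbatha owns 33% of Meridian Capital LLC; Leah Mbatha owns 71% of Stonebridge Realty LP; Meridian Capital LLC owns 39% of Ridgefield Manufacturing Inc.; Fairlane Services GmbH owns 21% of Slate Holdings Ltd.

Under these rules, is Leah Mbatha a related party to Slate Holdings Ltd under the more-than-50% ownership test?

No

By parent–child attribution (R2), Leah Mbatha is treated as also owning Luis Mbatha's interest in Meridian Capital LLC, giving 67% + 33% = 100%.
By parent–child attribution (R2), Leah Mbatha is treated as also owning Luis Mbatha's interest in Stonebridge Realty LP, giving 71% + 29% = 100%.
Chain via Meridian Capital LLC → Ridgefield Manufacturing Inc. (R1): 100% × 39% × 29% = 11.31% of Slate Holdings Ltd.
Chain via Stonebridge Realty LP → Fairlane Services GmbH (R1): 100% × 83% × 21% = 17.43% of Slate Holdings Ltd.
Direct interest in Slate Holdings Ltd: 14%.
Aggregating (R3): 11.31% + 17.43% + 14% = 42.74%.
42.74% does not exceed the 50% threshold, so Leah is not a related party to Slate Holdings Ltd.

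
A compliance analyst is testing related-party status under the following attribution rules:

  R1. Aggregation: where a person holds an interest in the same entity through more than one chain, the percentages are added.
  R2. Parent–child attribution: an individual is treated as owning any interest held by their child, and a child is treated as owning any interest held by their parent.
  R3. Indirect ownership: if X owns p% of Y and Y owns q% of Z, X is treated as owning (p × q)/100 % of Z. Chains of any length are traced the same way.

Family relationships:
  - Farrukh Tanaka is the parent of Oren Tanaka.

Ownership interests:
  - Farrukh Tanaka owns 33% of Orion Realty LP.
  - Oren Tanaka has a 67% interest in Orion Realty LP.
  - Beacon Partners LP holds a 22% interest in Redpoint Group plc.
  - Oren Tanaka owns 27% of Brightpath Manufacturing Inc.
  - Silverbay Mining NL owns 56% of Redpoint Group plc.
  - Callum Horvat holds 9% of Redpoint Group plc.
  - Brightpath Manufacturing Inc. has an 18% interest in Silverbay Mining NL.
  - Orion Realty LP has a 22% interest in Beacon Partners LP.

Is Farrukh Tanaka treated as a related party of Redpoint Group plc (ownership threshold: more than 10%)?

No

By parent–child attribution (R2), Farrukh Tanaka is treated as also owning Oren Tanaka's interest in Orion Realty LP, giving 33% + 67% = 100%.
By parent–child attribution (R2), Farrukh Tanaka is treated as owning Oren Tanaka's 27% interest in Brightpath Manufacturing Inc.
Chain via Orion Realty LP → Beacon Partners LP (R3): 100% × 22% × 22% = 4.84% of Redpoint Group plc.
Chain via Brightpath Manufacturing Inc. → Silverbay Mining NL (R3): 27% × 18% × 56% = 2.7216% of Redpoint Group plc.
Aggregating (R1): 4.84% + 2.7216% = 7.5616%.
7.5616% does not exceed the 10% threshold, so Farrukh is not a related party to Redpoint Group plc.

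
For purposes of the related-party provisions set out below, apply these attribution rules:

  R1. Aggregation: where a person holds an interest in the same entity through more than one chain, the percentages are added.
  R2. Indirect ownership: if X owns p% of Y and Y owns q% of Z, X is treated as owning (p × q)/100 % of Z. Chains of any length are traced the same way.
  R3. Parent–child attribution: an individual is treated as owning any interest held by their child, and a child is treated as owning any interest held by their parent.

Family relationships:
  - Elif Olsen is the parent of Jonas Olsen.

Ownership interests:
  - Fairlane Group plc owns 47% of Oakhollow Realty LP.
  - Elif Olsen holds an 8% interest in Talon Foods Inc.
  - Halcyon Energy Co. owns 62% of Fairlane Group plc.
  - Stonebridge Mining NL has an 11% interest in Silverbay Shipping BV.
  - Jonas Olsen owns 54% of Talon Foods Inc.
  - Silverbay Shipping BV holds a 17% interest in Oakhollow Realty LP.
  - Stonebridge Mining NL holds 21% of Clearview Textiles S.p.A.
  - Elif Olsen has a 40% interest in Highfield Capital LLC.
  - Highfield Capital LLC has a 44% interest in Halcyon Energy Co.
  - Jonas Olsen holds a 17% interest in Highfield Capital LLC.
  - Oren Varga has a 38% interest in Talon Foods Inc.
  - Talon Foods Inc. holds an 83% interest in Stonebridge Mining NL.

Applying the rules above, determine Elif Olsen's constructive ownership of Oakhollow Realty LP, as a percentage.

By parent–child attribution (R3), Elif Olsen is treated as also owning Jonas Olsen's interest in Talon Foods Inc, giving 8% + 54% = 62%.
By parent–child attribution (R3), Elif Olsen is treated as also owning Jonas Olsen's interest in Highfield Capital LLC, giving 40% + 17% = 57%.
Chain via Talon Foods Inc. → Stonebridge Mining NL → Silverbay Shipping BV (R2): 62% × 83% × 11% × 17% = 0.962302% of Oakhollow Realty LP.
Chain via Highfield Capital LLC → Halcyon Energy Co. → Fairlane Group plc (R2): 57% × 44% × 62% × 47% = 7.308312% of Oakhollow Realty LP.
Aggregating (R1): 0.962302% + 7.308312% = 8.270614%.

8.270614%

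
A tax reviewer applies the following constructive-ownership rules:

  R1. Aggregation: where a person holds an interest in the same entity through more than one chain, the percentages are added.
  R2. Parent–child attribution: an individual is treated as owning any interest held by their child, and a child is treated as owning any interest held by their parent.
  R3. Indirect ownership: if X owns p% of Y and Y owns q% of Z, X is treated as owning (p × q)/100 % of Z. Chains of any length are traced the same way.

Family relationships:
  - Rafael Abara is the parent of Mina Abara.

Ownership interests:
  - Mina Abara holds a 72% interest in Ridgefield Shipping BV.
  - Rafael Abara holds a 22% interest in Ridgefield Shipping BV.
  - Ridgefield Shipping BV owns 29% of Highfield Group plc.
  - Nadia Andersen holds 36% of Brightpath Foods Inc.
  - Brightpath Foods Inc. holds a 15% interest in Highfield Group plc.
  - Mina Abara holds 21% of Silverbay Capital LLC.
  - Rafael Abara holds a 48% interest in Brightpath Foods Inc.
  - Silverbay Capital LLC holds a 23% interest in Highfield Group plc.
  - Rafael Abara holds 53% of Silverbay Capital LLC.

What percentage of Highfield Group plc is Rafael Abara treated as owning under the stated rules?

51.48%

By parent–child attribution (R2), Rafael Abara is treated as also owning Mina Abara's interest in Ridgefield Shipping BV, giving 22% + 72% = 94%.
By parent–child attribution (R2), Rafael Abara is treated as also owning Mina Abara's interest in Silverbay Capital LLC, giving 53% + 21% = 74%.
Chain via Brightpath Foods Inc. (R3): 48% × 15% = 7.2% of Highfield Group plc.
Chain via Ridgefield Shipping BV (R3): 94% × 29% = 27.26% of Highfield Group plc.
Chain via Silverbay Capital LLC (R3): 74% × 23% = 17.02% of Highfield Group plc.
Aggregating (R1): 7.2% + 27.26% + 17.02% = 51.48%.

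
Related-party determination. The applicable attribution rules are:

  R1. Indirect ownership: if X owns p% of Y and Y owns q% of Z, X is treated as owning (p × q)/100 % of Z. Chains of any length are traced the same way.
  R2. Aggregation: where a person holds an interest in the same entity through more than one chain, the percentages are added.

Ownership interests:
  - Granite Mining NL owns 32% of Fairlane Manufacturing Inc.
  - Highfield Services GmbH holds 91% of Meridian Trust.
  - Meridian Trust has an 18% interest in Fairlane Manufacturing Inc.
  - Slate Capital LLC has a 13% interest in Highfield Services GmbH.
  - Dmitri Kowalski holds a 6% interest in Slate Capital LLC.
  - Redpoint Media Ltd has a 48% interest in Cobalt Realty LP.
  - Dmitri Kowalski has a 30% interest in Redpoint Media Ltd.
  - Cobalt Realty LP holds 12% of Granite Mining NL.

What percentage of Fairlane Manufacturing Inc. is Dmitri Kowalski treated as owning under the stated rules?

Chain via Slate Capital LLC → Highfield Services GmbH → Meridian Trust (R1): 6% × 13% × 91% × 18% = 0.127764% of Fairlane Manufacturing Inc.
Chain via Redpoint Media Ltd → Cobalt Realty LP → Granite Mining NL (R1): 30% × 48% × 12% × 32% = 0.55296% of Fairlane Manufacturing Inc.
Aggregating (R2): 0.127764% + 0.55296% = 0.680724%.

0.680724%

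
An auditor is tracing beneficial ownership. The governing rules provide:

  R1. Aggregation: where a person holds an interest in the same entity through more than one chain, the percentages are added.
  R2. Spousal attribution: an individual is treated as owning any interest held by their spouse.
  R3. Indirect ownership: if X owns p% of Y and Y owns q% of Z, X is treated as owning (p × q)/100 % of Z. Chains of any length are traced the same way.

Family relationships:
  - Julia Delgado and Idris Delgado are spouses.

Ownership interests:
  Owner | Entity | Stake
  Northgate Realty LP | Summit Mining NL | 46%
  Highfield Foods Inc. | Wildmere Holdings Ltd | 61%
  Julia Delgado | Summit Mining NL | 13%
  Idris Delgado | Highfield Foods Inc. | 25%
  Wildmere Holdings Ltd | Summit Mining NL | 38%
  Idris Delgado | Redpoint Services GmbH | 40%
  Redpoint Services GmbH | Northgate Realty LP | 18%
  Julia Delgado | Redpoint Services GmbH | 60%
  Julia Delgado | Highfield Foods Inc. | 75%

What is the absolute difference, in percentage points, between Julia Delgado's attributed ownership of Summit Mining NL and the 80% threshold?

35.54

By spousal attribution (R2), Julia Delgado is treated as also owning Idris Delgado's interest in Highfield Foods Inc, giving 75% + 25% = 100%.
By spousal attribution (R2), Julia Delgado is treated as also owning Idris Delgado's interest in Redpoint Services GmbH, giving 60% + 40% = 100%.
Chain via Highfield Foods Inc. → Wildmere Holdings Ltd (R3): 100% × 61% × 38% = 23.18% of Summit Mining NL.
Chain via Redpoint Services GmbH → Northgate Realty LP (R3): 100% × 18% × 46% = 8.28% of Summit Mining NL.
Direct interest in Summit Mining NL: 13%.
Aggregating (R1): 23.18% + 8.28% + 13% = 44.46%.
44.46% falls short of the 80% threshold by 35.54 percentage points.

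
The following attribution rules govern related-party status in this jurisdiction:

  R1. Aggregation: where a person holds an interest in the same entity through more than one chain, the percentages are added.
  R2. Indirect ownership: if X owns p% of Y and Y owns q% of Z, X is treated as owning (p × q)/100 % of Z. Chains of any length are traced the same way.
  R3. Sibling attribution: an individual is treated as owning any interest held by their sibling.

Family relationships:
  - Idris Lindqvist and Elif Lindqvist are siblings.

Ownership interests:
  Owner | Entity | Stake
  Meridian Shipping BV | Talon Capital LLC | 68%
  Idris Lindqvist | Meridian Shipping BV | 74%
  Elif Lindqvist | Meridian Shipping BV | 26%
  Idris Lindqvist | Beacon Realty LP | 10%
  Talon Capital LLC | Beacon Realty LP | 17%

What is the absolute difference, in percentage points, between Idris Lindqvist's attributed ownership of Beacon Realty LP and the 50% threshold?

By sibling attribution (R3), Idris Lindqvist is treated as also owning Elif Lindqvist's interest in Meridian Shipping BV, giving 74% + 26% = 100%.
Chain via Meridian Shipping BV → Talon Capital LLC (R2): 100% × 68% × 17% = 11.56% of Beacon Realty LP.
Direct interest in Beacon Realty LP: 10%.
Aggregating (R1): 11.56% + 10% = 21.56%.
21.56% falls short of the 50% threshold by 28.44 percentage points.

28.44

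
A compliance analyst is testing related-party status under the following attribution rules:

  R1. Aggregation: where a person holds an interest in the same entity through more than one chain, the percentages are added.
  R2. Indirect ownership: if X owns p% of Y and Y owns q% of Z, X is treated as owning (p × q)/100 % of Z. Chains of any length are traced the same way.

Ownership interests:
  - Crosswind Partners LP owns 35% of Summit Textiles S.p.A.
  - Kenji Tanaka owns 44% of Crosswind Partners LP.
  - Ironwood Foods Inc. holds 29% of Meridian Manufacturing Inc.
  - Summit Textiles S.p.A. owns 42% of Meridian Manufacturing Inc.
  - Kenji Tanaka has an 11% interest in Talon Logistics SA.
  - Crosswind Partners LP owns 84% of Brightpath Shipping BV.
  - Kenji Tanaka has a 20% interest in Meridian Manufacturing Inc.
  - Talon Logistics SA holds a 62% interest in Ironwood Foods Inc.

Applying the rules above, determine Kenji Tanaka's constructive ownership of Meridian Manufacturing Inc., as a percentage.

28.4458%

Chain via Talon Logistics SA → Ironwood Foods Inc. (R2): 11% × 62% × 29% = 1.9778% of Meridian Manufacturing Inc.
Chain via Crosswind Partners LP → Summit Textiles S.p.A. (R2): 44% × 35% × 42% = 6.468% of Meridian Manufacturing Inc.
Direct interest in Meridian Manufacturing Inc: 20%.
Aggregating (R1): 1.9778% + 6.468% + 20% = 28.4458%.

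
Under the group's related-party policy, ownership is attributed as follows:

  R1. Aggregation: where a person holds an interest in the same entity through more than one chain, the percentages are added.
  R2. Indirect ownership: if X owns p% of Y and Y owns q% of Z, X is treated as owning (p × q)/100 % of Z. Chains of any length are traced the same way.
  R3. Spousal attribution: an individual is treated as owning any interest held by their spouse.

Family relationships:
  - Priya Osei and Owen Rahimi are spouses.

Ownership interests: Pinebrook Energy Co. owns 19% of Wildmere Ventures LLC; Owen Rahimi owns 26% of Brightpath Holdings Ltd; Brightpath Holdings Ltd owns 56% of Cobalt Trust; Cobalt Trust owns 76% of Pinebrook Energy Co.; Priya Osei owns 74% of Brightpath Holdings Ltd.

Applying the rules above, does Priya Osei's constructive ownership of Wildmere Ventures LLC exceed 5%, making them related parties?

Yes

By spousal attribution (R3), Priya Osei is treated as also owning Owen Rahimi's interest in Brightpath Holdings Ltd, giving 74% + 26% = 100%.
Chain via Brightpath Holdings Ltd → Cobalt Trust → Pinebrook Energy Co. (R2): 100% × 56% × 76% × 19% = 8.0864% of Wildmere Ventures LLC.
8.0864% exceeds the 5% threshold, so Priya is a related party to Wildmere Ventures LLC.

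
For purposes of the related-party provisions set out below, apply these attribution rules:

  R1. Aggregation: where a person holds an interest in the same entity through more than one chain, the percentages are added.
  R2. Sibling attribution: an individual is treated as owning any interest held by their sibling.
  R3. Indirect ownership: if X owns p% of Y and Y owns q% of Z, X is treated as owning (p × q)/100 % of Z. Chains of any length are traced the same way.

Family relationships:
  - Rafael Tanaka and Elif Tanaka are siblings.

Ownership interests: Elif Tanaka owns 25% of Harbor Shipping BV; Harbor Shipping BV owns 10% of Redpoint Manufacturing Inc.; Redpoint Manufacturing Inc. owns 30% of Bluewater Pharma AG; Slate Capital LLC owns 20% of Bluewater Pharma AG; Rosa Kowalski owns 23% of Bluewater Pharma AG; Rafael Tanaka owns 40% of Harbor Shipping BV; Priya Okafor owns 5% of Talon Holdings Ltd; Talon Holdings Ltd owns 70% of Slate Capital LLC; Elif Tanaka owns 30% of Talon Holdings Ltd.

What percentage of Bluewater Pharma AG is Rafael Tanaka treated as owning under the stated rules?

6.15%

By sibling attribution (R2), Rafael Tanaka is treated as also owning Elif Tanaka's interest in Harbor Shipping BV, giving 40% + 25% = 65%.
By sibling attribution (R2), Rafael Tanaka is treated as owning Elif Tanaka's 30% interest in Talon Holdings Ltd.
Chain via Harbor Shipping BV → Redpoint Manufacturing Inc. (R3): 65% × 10% × 30% = 1.95% of Bluewater Pharma AG.
Chain via Talon Holdings Ltd → Slate Capital LLC (R3): 30% × 70% × 20% = 4.2% of Bluewater Pharma AG.
Aggregating (R1): 1.95% + 4.2% = 6.15%.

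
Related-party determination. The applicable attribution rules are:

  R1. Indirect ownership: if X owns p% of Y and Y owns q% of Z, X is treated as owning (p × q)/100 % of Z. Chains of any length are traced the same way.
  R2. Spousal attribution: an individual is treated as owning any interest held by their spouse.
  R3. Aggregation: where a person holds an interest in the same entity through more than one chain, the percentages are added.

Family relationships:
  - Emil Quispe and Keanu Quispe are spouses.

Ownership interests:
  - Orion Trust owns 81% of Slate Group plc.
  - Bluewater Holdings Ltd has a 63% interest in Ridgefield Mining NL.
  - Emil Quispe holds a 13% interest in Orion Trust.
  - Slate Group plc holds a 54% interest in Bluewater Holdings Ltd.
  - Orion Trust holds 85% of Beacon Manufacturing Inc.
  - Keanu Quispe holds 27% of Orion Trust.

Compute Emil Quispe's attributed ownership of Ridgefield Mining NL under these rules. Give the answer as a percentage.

By spousal attribution (R2), Emil Quispe is treated as also owning Keanu Quispe's interest in Orion Trust, giving 13% + 27% = 40%.
Chain via Orion Trust → Slate Group plc → Bluewater Holdings Ltd (R1): 40% × 81% × 54% × 63% = 11.02248% of Ridgefield Mining NL.

11.02248%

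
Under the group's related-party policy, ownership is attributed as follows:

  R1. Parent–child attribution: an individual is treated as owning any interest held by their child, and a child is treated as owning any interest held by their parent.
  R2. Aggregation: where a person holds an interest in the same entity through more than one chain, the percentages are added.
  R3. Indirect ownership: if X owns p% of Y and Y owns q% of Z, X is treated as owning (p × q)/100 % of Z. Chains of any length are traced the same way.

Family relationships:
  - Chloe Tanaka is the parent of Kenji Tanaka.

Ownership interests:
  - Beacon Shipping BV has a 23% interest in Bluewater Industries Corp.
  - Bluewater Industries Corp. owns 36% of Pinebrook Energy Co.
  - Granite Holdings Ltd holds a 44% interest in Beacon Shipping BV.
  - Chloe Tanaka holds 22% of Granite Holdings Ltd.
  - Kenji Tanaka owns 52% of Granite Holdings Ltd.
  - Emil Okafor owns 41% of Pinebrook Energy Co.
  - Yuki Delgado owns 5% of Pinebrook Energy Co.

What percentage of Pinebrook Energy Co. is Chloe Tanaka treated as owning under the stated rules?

2.695968%

By parent–child attribution (R1), Chloe Tanaka is treated as also owning Kenji Tanaka's interest in Granite Holdings Ltd, giving 22% + 52% = 74%.
Chain via Granite Holdings Ltd → Beacon Shipping BV → Bluewater Industries Corp. (R3): 74% × 44% × 23% × 36% = 2.695968% of Pinebrook Energy Co.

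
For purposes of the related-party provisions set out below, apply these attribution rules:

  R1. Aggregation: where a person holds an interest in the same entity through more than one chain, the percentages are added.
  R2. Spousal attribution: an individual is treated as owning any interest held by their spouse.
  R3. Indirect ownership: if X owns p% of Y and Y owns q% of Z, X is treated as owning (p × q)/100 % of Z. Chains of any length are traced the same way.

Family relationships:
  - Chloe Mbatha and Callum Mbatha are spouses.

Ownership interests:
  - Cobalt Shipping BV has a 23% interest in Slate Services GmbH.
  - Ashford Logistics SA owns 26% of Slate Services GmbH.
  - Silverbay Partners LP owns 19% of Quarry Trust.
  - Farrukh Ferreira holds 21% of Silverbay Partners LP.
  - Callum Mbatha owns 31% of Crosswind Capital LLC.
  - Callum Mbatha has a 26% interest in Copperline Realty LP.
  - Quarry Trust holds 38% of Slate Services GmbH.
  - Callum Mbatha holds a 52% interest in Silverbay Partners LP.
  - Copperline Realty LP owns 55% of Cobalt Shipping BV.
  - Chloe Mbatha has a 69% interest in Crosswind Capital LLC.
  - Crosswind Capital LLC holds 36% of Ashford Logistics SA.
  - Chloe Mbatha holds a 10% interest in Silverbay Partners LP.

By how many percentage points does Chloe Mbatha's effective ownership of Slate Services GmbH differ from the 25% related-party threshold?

7.8746

By spousal attribution (R2), Chloe Mbatha is treated as also owning Callum Mbatha's interest in Crosswind Capital LLC, giving 69% + 31% = 100%.
By spousal attribution (R2), Chloe Mbatha is treated as also owning Callum Mbatha's interest in Silverbay Partners LP, giving 10% + 52% = 62%.
By spousal attribution (R2), Chloe Mbatha is treated as owning Callum Mbatha's 26% interest in Copperline Realty LP.
Chain via Crosswind Capital LLC → Ashford Logistics SA (R3): 100% × 36% × 26% = 9.36% of Slate Services GmbH.
Chain via Silverbay Partners LP → Quarry Trust (R3): 62% × 19% × 38% = 4.4764% of Slate Services GmbH.
Chain via Copperline Realty LP → Cobalt Shipping BV (R3): 26% × 55% × 23% = 3.289% of Slate Services GmbH.
Aggregating (R1): 9.36% + 4.4764% + 3.289% = 17.1254%.
17.1254% falls short of the 25% threshold by 7.8746 percentage points.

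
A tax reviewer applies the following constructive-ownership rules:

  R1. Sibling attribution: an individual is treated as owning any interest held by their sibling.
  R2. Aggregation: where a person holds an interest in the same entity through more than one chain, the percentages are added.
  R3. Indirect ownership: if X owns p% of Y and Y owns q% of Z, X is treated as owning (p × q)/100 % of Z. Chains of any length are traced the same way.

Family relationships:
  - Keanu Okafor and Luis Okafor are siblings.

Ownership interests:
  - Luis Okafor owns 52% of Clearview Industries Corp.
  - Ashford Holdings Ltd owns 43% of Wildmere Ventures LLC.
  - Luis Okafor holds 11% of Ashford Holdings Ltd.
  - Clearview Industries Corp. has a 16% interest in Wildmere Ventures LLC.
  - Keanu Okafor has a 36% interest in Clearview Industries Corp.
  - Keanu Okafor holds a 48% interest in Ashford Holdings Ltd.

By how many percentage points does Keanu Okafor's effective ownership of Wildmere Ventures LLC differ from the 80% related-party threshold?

By sibling attribution (R1), Keanu Okafor is treated as also owning Luis Okafor's interest in Ashford Holdings Ltd, giving 48% + 11% = 59%.
By sibling attribution (R1), Keanu Okafor is treated as also owning Luis Okafor's interest in Clearview Industries Corp, giving 36% + 52% = 88%.
Chain via Ashford Holdings Ltd (R3): 59% × 43% = 25.37% of Wildmere Ventures LLC.
Chain via Clearview Industries Corp. (R3): 88% × 16% = 14.08% of Wildmere Ventures LLC.
Aggregating (R2): 25.37% + 14.08% = 39.45%.
39.45% falls short of the 80% threshold by 40.55 percentage points.

40.55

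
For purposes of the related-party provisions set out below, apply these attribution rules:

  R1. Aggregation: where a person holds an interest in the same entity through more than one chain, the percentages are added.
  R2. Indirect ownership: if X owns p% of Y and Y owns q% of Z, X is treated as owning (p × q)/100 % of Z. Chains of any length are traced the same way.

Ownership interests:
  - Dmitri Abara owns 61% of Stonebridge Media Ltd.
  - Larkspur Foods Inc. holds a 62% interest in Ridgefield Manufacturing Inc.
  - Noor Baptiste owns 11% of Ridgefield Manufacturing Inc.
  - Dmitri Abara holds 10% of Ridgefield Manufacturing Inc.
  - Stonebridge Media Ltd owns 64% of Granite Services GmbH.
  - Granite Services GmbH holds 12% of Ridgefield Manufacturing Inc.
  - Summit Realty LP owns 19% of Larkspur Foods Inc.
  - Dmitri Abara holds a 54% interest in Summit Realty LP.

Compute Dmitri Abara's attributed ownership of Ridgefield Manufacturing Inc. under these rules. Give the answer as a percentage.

Chain via Stonebridge Media Ltd → Granite Services GmbH (R2): 61% × 64% × 12% = 4.6848% of Ridgefield Manufacturing Inc.
Chain via Summit Realty LP → Larkspur Foods Inc. (R2): 54% × 19% × 62% = 6.3612% of Ridgefield Manufacturing Inc.
Direct interest in Ridgefield Manufacturing Inc: 10%.
Aggregating (R1): 4.6848% + 6.3612% + 10% = 21.046%.

21.046%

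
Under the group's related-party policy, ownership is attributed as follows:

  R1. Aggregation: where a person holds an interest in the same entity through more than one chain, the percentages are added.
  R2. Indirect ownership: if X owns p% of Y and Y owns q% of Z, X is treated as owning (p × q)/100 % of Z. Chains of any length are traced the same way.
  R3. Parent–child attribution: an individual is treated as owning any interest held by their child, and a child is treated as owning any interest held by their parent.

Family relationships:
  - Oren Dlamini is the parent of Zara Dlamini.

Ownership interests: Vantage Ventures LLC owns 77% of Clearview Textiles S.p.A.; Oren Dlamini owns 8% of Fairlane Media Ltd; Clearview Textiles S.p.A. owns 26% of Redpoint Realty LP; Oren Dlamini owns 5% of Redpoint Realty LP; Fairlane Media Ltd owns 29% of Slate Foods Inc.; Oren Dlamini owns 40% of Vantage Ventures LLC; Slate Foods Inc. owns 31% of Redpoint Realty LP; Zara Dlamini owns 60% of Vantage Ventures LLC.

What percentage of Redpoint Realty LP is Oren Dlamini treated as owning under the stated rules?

By parent–child attribution (R3), Oren Dlamini is treated as also owning Zara Dlamini's interest in Vantage Ventures LLC, giving 40% + 60% = 100%.
Chain via Vantage Ventures LLC → Clearview Textiles S.p.A. (R2): 100% × 77% × 26% = 20.02% of Redpoint Realty LP.
Chain via Fairlane Media Ltd → Slate Foods Inc. (R2): 8% × 29% × 31% = 0.7192% of Redpoint Realty LP.
Direct interest in Redpoint Realty LP: 5%.
Aggregating (R1): 20.02% + 0.7192% + 5% = 25.7392%.

25.7392%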